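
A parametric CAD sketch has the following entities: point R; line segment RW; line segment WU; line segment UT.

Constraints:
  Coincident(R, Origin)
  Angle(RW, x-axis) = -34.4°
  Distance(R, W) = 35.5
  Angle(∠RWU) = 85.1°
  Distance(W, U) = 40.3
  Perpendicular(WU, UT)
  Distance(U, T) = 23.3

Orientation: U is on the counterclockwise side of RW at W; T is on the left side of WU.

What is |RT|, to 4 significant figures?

39.17

R is at the origin; RW runs at -34.4° with length 35.5, so W = 35.5·(cos -34.4°, sin -34.4°) = (29.29, -20.06). ∠RWU = 85.1°, so WU runs at -34.4° + (180° − 85.1°) = 60.50° from the x-axis; with |WU| = 40.3, U = W + 40.3·(cos 60.50°, sin 60.50°) = (49.14, 15.02). WU ⟂ UT; with |UT| = 23.3 on the left of WU, T = U + 23.3·(-0.8704, 0.4924) = (28.86, 26.49). Then |RT| = |T − R| = 39.17.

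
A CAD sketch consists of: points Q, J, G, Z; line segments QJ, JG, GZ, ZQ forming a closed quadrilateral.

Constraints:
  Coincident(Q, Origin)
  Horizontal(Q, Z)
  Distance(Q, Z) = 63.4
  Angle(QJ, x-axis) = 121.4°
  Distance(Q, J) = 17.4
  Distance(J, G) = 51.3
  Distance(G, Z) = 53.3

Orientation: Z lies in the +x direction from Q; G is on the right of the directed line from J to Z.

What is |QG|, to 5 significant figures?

33.903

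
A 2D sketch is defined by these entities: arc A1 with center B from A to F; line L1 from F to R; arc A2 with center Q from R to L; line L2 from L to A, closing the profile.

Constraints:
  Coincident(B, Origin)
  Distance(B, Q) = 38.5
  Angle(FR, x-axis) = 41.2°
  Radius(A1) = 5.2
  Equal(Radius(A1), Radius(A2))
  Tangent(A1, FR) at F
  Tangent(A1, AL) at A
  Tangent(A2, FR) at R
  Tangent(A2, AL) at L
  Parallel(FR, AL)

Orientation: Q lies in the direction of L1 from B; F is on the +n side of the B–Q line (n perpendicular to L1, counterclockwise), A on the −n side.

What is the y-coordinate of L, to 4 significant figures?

21.45

The slot axis is L1's direction at 41.2°, so u = (cos 41.2°, sin 41.2°) = (0.7524, 0.6587) and n = (−sin 41.2°, cos 41.2°) = (-0.6587, 0.7524). B is at the origin and Q lies 38.5 along u from B, so Q = 38.5·u = (28.97, 25.36). Tangency of A1 to both parallel lines with radius 5.2 puts F and A at B ± 5.2·n: F = (-3.425, 3.913), A = (3.425, -3.913). Equal radii place R and L the same way about Q: R = Q + 5.2·n = (25.54, 29.27), L = Q − 5.2·n = (32.39, 21.45). So L.y = 21.45.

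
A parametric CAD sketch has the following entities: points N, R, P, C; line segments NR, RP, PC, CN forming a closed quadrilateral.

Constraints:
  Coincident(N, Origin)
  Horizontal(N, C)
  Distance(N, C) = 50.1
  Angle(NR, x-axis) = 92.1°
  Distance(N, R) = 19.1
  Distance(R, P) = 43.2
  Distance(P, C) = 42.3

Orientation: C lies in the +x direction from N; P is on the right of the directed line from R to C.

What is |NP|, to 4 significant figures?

25.62

Checks: |RP| = 43.20 ✓; |PC| = 42.30 ✓.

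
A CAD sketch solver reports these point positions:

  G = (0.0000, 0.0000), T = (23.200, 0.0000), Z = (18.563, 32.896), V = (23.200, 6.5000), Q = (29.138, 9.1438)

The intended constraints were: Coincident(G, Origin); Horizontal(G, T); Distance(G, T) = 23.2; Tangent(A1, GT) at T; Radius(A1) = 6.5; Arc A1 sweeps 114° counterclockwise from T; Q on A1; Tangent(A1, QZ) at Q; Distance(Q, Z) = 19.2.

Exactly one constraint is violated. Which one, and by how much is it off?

Distance(Q, Z) = 19.2 — off by 6.80.

G = (0.00, 0.00) ✓; G.y = 0.00, T.y = 0.00 ✓; |GT| = 23.20 ✓; ∠(VT, TG) = 90.00° ✓; |VT| = 6.500 ✓; bearing(V→Q) − bearing(V→T) = 114.0° ✓; |VQ| = 6.500 ✓; ∠(VQ, QZ) = 90.00° ✓; |QZ| = 26.00 ✗.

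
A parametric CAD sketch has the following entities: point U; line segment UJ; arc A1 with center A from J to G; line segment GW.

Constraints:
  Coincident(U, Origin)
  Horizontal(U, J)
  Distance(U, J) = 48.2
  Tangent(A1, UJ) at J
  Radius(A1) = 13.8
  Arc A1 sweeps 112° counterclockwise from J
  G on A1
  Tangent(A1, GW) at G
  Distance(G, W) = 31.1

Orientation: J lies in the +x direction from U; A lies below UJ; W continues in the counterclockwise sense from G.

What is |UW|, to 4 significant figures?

67.08

U is at the origin; UJ is horizontal with |UJ| = 48.2 and J on the +x side, so J = (48.20, 0.000). Tangency of A1 to UJ means the radius AJ is perpendicular to UJ, so A = J + (0, -13.8) = (48.20, -13.80). On A1, J sits at bearing 90° from A; a 112° counterclockwise sweep puts G at bearing 202°, so G = A + 13.8·(cos 202°, sin 202°) = (35.40, -18.97). The tangent condition forces AG to be normal to GW, so GW runs along (−sin 202°, cos 202°); with |GW| = 31.1, W = (47.06, -47.80). Then |UW| = |W − U| = 67.08.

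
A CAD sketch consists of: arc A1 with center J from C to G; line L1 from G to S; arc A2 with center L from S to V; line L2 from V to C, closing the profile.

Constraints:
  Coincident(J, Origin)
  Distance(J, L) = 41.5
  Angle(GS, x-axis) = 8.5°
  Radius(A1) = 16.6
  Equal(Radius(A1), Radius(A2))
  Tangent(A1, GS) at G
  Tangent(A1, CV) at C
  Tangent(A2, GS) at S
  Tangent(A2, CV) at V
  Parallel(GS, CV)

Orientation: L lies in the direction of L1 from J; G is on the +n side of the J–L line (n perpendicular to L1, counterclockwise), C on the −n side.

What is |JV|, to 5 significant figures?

44.697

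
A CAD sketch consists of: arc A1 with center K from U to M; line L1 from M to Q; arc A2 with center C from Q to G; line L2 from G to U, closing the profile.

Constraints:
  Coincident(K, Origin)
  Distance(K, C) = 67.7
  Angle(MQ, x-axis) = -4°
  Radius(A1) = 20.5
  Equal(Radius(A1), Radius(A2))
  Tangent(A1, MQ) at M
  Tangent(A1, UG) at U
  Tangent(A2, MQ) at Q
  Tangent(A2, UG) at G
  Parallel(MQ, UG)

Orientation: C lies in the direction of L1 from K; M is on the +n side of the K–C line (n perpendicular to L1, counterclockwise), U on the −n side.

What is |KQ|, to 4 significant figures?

70.74

Tangency of A1 to both parallel lines with radius 20.5 puts M and U at K ± 20.5·n: M = (1.430, 20.45), U = (-1.430, -20.45). Equal radii place Q and G the same way about C: Q = C + 20.5·n = (68.97, 15.73), G = C − 20.5·n = (66.11, -25.17). Then |KQ| = |Q − K| = 70.74.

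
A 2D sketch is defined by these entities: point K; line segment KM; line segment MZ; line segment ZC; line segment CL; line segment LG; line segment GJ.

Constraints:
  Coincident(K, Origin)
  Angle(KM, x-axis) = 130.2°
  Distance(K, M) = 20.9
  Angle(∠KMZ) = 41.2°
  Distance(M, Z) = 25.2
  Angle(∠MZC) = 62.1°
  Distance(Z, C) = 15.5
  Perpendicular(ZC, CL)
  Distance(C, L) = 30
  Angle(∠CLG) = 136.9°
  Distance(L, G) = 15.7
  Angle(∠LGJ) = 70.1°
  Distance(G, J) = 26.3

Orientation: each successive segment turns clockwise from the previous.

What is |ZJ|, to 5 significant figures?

19.402

∠CLG = 136.9° gives LG at 100.40° from the x-axis; with |LG| = 15.7, G = (-24.743, 33.022). ∠LGJ = 70.1° gives GJ at -9.5000° from the x-axis; with |GJ| = 26.3, J = (1.1963, 28.681). Then |ZJ| = |J − Z| = 19.402.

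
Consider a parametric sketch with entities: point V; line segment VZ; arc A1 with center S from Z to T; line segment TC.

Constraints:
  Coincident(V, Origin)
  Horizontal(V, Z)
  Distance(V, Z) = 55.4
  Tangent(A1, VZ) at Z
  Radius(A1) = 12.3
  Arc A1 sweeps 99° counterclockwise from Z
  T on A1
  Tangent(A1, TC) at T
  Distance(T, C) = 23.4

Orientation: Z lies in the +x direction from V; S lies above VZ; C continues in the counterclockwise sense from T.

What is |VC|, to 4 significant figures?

74.00

On A1, Z sits at bearing -90° from S; a 99° counterclockwise sweep puts T at bearing 9°, so T = S + 12.3·(cos 9°, sin 9°) = (67.55, 14.22). Since A1 is tangent to TC there, ST ⟂ TC, so TC runs along (−sin 9°, cos 9°); with |TC| = 23.4, C = (63.89, 37.34). Then |VC| = |C − V| = 74.00.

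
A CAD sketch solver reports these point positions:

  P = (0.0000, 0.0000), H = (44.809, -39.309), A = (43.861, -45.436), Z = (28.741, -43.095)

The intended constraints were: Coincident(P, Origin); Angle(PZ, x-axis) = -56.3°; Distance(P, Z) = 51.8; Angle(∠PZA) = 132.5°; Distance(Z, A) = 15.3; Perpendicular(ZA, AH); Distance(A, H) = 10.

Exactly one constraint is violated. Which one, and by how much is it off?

Distance(A, H) = 10 — off by 3.80.

P = (0.00, 0.00) ✓; PZ at -56.30° ✓; |PZ| = 51.80 ✓; ∠PZA = 132.5° ✓; |ZA| = 15.30 ✓; ∠(ZA, AH) = 90.01° ✓; |AH| = 6.200 ✗.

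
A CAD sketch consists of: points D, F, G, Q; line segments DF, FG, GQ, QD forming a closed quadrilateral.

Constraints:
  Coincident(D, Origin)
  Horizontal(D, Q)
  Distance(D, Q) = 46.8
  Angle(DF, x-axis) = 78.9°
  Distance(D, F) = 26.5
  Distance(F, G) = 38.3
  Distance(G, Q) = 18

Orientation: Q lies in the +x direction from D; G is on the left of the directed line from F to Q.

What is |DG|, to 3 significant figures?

45.9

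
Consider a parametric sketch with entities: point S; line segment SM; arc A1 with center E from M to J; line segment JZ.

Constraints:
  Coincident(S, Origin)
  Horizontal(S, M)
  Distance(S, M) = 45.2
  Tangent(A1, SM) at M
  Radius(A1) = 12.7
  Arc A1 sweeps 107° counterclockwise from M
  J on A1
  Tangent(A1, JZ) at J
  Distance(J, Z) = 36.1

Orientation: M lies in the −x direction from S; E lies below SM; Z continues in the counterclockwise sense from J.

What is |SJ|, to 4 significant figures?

59.65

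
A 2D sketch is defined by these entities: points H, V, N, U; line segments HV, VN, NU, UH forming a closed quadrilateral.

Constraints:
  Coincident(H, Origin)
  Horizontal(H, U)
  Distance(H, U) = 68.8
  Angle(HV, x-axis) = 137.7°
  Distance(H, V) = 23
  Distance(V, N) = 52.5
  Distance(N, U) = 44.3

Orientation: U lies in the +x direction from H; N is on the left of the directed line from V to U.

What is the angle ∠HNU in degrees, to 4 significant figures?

102.7°

Checks: |VN| = 52.50 ✓; |NU| = 44.30 ✓.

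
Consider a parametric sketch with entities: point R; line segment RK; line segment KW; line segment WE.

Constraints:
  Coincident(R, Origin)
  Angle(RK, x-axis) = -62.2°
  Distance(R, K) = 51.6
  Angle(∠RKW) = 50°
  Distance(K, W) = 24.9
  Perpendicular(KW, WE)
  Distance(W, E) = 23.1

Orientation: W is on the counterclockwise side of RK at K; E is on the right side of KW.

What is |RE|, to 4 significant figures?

63.17

R is at the origin; RK runs at -62.2° with length 51.6, so K = 51.6·(cos -62.2°, sin -62.2°) = (24.07, -45.64). ∠RKW = 50.0°, so KW runs at -62.2° + (180° − 50.0°) = 67.80° from the x-axis; with |KW| = 24.9, W = K + 24.9·(cos 67.80°, sin 67.80°) = (33.47, -22.59). KW ⟂ WE; with |WE| = 23.1 on the right of KW, E = W + 23.1·(0.9259, -0.3778) = (54.86, -31.32). Then |RE| = |E − R| = 63.17.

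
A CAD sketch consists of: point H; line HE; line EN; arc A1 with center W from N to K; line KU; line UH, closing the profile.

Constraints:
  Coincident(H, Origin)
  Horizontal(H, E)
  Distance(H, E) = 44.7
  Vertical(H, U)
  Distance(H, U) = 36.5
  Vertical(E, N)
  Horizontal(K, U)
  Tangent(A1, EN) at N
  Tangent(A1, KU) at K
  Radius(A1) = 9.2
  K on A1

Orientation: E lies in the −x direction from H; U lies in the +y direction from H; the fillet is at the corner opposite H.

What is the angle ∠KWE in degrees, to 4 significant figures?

161.4°

H is at the origin; HE is horizontal with |HE| = 44.7 and E on the −x side, so E = (-44.70, 0.000). HU is vertical with |HU| = 36.5 and U on the +y side, so U = (0.000, 36.50). The virtual corner opposite H is at (-44.70, 36.50). Since A1 is tangent to EN there, WN ⟂ EN and A1 meets KU tangentially, so WK is at right angles to KU, with radius 9.2, so the center W sits 9.2 in from both sides at W = (-35.50, 27.30). That places the tangent points at N = (-44.70, 27.30) on EN and K = (-35.50, 36.50) on KU. Then cos ∠KWE = WK·WE / (|WK||WE|), giving 161.4°.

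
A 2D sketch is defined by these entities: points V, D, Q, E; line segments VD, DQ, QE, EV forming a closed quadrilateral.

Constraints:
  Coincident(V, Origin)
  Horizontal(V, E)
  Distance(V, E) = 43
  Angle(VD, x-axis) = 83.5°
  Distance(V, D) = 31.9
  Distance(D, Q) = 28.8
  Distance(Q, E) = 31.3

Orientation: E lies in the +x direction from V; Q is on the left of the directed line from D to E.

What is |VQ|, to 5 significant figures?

43.707

Checks: |DQ| = 28.80 ✓; |QE| = 31.30 ✓.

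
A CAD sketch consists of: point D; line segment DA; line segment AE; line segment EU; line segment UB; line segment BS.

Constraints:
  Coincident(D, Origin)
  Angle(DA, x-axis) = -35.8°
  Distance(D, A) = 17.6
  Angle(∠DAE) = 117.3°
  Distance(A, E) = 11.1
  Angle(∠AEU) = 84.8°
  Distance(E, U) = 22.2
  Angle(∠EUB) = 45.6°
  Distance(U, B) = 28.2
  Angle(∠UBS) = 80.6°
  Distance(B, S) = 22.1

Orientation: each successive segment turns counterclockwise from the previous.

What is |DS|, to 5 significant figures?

31.846

∠EUB = 45.6° gives UB at -103.50° from the x-axis; with |UB| = 28.2, B = (5.7935, -13.888). ∠UBS = 80.6° gives BS at -4.1000° from the x-axis; with |BS| = 22.1, S = (27.837, -15.468). Then |DS| = |S − D| = 31.846.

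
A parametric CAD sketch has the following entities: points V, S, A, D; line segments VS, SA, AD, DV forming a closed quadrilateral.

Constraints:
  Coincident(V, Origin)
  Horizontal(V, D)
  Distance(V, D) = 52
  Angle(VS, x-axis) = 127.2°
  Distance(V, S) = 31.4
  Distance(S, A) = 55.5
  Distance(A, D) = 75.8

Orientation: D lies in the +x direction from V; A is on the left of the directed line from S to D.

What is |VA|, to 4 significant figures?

69.37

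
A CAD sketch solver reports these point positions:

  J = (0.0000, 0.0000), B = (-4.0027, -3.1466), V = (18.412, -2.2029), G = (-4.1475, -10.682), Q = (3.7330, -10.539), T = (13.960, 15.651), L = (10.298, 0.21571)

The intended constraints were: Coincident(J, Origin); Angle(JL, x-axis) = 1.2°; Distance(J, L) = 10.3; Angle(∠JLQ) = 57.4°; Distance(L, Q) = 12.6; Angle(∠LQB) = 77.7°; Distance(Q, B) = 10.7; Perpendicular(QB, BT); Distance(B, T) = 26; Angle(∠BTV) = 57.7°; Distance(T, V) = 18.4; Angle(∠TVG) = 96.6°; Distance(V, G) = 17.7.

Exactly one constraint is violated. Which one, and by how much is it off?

Distance(V, G) = 17.7 — off by 6.40.

J = (0.00, 0.00) ✓; JL at 1.200° ✓; |JL| = 10.30 ✓; ∠JLQ = 57.40° ✓; |LQ| = 12.60 ✓; ∠LQB = 77.70° ✓; |QB| = 10.70 ✓; ∠(QB, BT) = 90.00° ✓; |BT| = 26.00 ✓; ∠BTV = 57.70° ✓; |TV| = 18.40 ✓; ∠TVG = 96.60° ✓; |VG| = 24.10 ✗.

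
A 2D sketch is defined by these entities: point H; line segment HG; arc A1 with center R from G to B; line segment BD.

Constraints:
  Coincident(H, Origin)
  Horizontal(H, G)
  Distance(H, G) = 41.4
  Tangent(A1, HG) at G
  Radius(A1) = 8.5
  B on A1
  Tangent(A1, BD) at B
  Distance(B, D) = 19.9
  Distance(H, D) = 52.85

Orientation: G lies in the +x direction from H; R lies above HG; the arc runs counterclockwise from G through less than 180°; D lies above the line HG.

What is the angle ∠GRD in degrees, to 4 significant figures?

174.5°

Checks: |HG| = 41.40 ✓; |RB| = 8.500 ✓; ∠(RB, BD) = 90.00° ✓; |BD| = 19.90 ✓; |HD| = 52.85 ✓.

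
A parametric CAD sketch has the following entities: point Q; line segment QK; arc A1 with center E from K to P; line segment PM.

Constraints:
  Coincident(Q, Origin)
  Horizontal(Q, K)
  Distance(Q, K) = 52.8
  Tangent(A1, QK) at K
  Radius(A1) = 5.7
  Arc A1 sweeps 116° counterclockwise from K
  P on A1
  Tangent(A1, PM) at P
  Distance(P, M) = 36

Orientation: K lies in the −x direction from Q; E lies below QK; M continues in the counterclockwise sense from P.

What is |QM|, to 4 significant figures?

58.49

On A1, K sits at bearing 90° from E; a 116° counterclockwise sweep puts P at bearing 206°, so P = E + 5.7·(cos 206°, sin 206°) = (-57.92, -8.199). A1 meets PM tangentially, so EP is at right angles to PM, so PM runs along (−sin 206°, cos 206°); with |PM| = 36.0, M = (-42.14, -40.56). Then |QM| = |M − Q| = 58.49.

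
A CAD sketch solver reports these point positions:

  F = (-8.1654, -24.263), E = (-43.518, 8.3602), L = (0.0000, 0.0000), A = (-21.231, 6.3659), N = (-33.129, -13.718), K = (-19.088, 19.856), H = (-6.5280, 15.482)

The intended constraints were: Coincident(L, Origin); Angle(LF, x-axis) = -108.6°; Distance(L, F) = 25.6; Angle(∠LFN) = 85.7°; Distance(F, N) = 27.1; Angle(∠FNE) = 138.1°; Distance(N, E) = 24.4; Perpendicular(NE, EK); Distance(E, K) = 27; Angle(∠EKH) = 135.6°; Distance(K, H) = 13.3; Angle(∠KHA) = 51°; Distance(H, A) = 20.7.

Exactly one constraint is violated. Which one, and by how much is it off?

Distance(H, A) = 20.7 — off by 3.40.

L = (0.00, 0.00) ✓; LF at -108.6° ✓; |LF| = 25.60 ✓; ∠LFN = 85.70° ✓; |FN| = 27.10 ✓; ∠FNE = 138.1° ✓; |NE| = 24.40 ✓; ∠(NE, EK) = 90.00° ✓; |EK| = 27.00 ✓; ∠EKH = 135.6° ✓; |KH| = 13.30 ✓; ∠KHA = 51.00° ✓; |HA| = 17.30 ✗.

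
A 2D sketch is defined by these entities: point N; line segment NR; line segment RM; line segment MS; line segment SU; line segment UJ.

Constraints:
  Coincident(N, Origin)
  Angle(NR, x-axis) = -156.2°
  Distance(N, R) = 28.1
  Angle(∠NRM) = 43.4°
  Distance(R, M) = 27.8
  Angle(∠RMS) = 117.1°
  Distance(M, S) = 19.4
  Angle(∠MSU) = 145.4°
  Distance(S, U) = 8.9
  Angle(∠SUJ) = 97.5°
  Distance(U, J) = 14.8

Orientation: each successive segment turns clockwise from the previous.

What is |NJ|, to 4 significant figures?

6.792

N is at the origin; NR runs at -156.2° with length 28.1, so R = (-25.71, -11.34). ∠NRM = 43.4° gives RM at 67.20° from the x-axis; with |RM| = 27.8, M = (-14.94, 14.29). ∠RMS = 117.1° gives MS at 4.300° from the x-axis; with |MS| = 19.4, S = (4.408, 15.74). ∠MSU = 145.4° gives SU at -30.30° from the x-axis; with |SU| = 8.9, U = (12.09, 11.25). ∠SUJ = 97.5° gives UJ at -112.8° from the x-axis; with |UJ| = 14.8, J = (6.357, -2.391). Then |NJ| = |J − N| = 6.792.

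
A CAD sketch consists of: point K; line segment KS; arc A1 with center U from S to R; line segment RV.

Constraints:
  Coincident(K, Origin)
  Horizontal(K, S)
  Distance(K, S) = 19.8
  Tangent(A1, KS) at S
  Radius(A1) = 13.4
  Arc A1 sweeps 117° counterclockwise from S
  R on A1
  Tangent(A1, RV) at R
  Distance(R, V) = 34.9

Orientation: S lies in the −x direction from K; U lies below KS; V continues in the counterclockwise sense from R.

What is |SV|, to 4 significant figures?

50.73

K is at the origin; K and S share the same y with |KS| = 19.8 and S on the −x side, so S = (-19.80, 0.000). Since A1 is tangent to KS there, US ⟂ KS, so U = S + (0, -13.4) = (-19.80, -13.40). On A1, S sits at bearing 90° from U; a 117° counterclockwise sweep puts R at bearing 207°, so R = U + 13.4·(cos 207°, sin 207°) = (-31.74, -19.48). A1 meets RV tangentially, so UR is at right angles to RV, so RV runs along (−sin 207°, cos 207°); with |RV| = 34.9, V = (-15.90, -50.58). Then |SV| = |V − S| = 50.73.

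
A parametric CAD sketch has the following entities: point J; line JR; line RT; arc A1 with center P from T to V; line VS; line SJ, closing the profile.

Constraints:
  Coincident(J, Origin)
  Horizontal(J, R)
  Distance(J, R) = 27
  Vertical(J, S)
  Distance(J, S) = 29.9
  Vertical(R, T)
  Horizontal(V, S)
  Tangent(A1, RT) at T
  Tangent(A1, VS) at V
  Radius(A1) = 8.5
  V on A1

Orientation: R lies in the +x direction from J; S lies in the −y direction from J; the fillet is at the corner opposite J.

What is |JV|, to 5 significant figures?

35.160

The virtual corner opposite J is at (27.000, -29.900). The tangent condition forces PT to be normal to RT and the tangent condition forces PV to be normal to VS, with radius 8.5, so the center P sits 8.5 in from both sides at P = (18.500, -21.400). That places the tangent points at T = (27.000, -21.400) on RT and V = (18.500, -29.900) on VS. Then |JV| = |V − J| = 35.160.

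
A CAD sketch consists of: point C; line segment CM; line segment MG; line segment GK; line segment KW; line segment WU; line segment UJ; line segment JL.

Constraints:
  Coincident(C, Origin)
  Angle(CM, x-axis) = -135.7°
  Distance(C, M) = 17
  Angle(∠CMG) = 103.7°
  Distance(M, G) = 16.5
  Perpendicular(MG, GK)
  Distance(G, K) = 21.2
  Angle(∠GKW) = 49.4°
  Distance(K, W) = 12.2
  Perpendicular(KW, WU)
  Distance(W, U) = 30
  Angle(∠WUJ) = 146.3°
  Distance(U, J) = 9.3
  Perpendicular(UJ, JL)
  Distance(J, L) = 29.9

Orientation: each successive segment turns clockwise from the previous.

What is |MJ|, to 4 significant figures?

37.69

C is at the origin; CM runs at -135.7° with length 17.0, so M = (-12.17, -11.87). ∠CMG = 103.7° gives MG at 148.0° from the x-axis; with |MG| = 16.5, G = (-26.16, -3.129). MG is perpendicular to GK, so GK runs at 58.00°; with |GK| = 21.2, K = (-14.93, 14.85). ∠GKW = 49.4° gives KW at -72.60° from the x-axis; with |KW| = 12.2, W = (-11.28, 3.207). The perpendicularity gives WU at right angles to KW, so WU runs at -162.6°; with |WU| = 30.0, U = (-39.90, -5.764). ∠WUJ = 146.3° gives UJ at 163.7° from the x-axis; with |UJ| = 9.3, J = (-48.83, -3.154). Then |MJ| = |J − M| = 37.69.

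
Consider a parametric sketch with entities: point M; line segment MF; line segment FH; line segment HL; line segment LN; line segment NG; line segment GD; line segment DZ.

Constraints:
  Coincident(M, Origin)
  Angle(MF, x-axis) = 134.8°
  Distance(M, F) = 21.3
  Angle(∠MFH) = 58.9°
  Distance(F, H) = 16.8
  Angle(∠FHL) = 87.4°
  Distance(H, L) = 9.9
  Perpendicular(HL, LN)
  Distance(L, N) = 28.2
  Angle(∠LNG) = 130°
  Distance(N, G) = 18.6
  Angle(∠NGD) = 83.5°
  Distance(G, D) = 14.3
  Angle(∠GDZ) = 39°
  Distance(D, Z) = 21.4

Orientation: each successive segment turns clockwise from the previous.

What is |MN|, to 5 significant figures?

24.770

∠FHL = 87.4° gives HL at -78.900° from the x-axis; with |HL| = 9.9, L = (3.2193, 9.3779). The perpendicularity gives LN at right angles to HL, so LN runs at -168.90°; with |LN| = 28.2, N = (-24.453, 3.9488). Then |MN| = |N − M| = 24.770.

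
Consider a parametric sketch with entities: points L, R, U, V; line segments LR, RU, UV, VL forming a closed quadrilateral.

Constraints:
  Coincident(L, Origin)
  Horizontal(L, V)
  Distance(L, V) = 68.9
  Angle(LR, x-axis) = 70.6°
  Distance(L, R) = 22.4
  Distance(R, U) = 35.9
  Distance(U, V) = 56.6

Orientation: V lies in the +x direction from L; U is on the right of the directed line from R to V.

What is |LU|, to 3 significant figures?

20.0

L is at the origin; L and V share the same y with |LV| = 68.9 and V in +x, so V = (68.9, 0). LR runs at 70.6° with |LR| = 22.4, so R = (7.44, 21.1). U is determined by |RU| = 35.9 and |UV| = 56.6 together: it lies at the intersection of circle(R, 35.9) and circle(V, 56.6). With |RV| = 65.0, the foot of the radical line on RV is 17.8 from R and the perpendicular offset is √(35.9² − 17.8²) = 31.2. Taking the right-of-RV solution: U = (14.1, -14.1).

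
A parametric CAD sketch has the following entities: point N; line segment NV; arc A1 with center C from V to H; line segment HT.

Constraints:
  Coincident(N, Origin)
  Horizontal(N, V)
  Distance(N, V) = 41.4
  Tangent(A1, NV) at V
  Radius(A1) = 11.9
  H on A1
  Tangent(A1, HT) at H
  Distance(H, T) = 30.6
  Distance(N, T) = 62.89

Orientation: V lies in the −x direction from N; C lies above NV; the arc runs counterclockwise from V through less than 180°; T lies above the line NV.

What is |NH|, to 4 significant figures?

35.22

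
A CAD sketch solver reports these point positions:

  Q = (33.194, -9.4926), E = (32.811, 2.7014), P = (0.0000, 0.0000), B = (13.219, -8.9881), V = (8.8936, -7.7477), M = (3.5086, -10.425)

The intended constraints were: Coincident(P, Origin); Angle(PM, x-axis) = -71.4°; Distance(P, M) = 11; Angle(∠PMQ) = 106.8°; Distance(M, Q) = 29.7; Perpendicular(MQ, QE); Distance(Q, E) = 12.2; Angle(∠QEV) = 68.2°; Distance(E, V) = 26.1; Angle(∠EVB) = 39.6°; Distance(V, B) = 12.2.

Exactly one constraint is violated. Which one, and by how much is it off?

Distance(V, B) = 12.2 — off by 7.70.

P = (0.00, 0.00) ✓; PM at -71.40° ✓; |PM| = 11.00 ✓; ∠PMQ = 106.8° ✓; |MQ| = 29.70 ✓; ∠(MQ, QE) = 90.00° ✓; |QE| = 12.20 ✓; ∠QEV = 68.20° ✓; |EV| = 26.10 ✓; ∠EVB = 39.60° ✓; |VB| = 4.500 ✗.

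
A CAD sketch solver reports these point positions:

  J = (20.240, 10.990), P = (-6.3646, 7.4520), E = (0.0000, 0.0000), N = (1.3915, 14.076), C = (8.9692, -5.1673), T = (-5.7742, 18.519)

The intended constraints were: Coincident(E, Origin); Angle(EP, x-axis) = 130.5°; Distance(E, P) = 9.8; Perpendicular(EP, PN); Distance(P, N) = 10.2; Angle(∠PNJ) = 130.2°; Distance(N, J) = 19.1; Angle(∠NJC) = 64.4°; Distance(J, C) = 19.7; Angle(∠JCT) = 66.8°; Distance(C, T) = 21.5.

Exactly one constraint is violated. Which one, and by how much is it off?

Distance(C, T) = 21.5 — off by 6.40.

E = (0.00, 0.00) ✓; EP at 130.5° ✓; |EP| = 9.800 ✓; ∠(EP, PN) = 90.00° ✓; |PN| = 10.20 ✓; ∠PNJ = 130.2° ✓; |NJ| = 19.10 ✓; ∠NJC = 64.40° ✓; |JC| = 19.70 ✓; ∠JCT = 66.80° ✓; |CT| = 27.90 ✗.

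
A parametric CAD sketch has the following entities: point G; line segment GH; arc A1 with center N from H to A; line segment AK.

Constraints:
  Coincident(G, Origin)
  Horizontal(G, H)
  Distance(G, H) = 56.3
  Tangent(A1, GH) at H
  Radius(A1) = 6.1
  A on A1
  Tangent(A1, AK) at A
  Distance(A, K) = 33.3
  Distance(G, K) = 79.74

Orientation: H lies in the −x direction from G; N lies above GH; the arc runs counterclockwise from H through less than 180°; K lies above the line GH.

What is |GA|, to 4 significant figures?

52.25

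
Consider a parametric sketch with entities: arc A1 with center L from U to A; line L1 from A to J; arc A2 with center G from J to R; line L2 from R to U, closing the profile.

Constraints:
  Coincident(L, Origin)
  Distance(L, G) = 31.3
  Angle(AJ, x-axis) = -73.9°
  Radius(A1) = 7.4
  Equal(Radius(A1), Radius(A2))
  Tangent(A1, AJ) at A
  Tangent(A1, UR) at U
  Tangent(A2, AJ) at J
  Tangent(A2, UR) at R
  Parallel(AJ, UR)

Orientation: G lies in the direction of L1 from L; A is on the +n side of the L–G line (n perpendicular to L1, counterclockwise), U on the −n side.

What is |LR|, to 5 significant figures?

32.163

The slot axis is L1's direction at -73.9°, so u = (cos -73.9°, sin -73.9°) = (0.27731, -0.96078) and n = (−sin -73.9°, cos -73.9°) = (0.96078, 0.27731). L is at the origin and G lies 31.3 along u from L, so G = 31.3·u = (8.6799, -30.072). Tangency of A1 to both parallel lines with radius 7.4 puts A and U at L ± 7.4·n: A = (7.1098, 2.0521), U = (-7.1098, -2.0521). Equal radii place J and R the same way about G: J = G + 7.4·n = (15.790, -28.020), R = G − 7.4·n = (1.5702, -32.125). Then |LR| = |R − L| = 32.163.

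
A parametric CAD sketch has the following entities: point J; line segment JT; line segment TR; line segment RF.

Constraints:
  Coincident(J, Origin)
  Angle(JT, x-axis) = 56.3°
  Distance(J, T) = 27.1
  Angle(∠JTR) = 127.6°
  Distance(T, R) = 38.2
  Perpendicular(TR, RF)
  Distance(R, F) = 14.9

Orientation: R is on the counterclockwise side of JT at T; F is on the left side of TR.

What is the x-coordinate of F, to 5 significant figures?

-11.325

J is at the origin; JT runs at 56.3° with length 27.1, so T = 27.1·(cos 56.3°, sin 56.3°) = (15.036, 22.546). ∠JTR = 127.6°, so TR runs at 56.3° + (180° − 127.6°) = 108.70° from the x-axis; with |TR| = 38.2, R = T + 38.2·(cos 108.70°, sin 108.70°) = (2.7889, 58.729). TR is perpendicular to RF; with |RF| = 14.9 on the left of TR, F = R + 14.9·(-0.94721, -0.32061) = (-11.325, 53.952). So F.x = -11.325.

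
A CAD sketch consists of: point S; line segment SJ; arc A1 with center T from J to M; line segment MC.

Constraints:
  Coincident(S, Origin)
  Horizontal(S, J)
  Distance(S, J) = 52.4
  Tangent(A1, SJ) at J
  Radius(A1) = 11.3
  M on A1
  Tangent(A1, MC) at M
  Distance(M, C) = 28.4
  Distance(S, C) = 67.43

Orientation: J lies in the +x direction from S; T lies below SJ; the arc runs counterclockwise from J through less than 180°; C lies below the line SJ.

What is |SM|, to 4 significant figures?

44.78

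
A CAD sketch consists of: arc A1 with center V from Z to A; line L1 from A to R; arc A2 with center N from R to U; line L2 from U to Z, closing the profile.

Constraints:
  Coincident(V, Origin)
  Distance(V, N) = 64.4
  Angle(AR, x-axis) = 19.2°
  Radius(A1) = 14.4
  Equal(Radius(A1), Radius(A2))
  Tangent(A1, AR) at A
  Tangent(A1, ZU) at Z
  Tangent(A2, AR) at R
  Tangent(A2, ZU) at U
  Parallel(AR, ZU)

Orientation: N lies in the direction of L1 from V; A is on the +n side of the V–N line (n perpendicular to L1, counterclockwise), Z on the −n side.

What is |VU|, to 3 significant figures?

66.0

The slot axis is L1's direction at 19.2°, so u = (cos 19.2°, sin 19.2°) = (0.944, 0.329) and n = (−sin 19.2°, cos 19.2°) = (-0.329, 0.944). V is at the origin and N lies 64.4 along u from V, so N = 64.4·u = (60.8, 21.2). Tangency of A1 to both parallel lines with radius 14.4 puts A and Z at V ± 14.4·n: A = (-4.74, 13.6), Z = (4.74, -13.6). Equal radii place R and U the same way about N: R = N + 14.4·n = (56.1, 34.8), U = N − 14.4·n = (65.6, 7.58). Then |VU| = |U − V| = 66.0.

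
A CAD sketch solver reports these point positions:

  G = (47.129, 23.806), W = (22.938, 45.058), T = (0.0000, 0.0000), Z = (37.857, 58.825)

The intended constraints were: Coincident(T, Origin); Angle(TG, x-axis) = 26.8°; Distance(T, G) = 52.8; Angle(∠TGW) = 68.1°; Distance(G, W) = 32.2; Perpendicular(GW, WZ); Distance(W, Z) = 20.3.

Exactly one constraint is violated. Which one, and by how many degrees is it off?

Perpendicular(GW, WZ) — off by 6.00°.

T = (0.00, 0.00) ✓; TG at 26.80° ✓; |TG| = 52.80 ✓; ∠TGW = 68.10° ✓; |GW| = 32.20 ✓; ∠(GW, WZ) = 96.00° ✗; |WZ| = 20.30 ✓.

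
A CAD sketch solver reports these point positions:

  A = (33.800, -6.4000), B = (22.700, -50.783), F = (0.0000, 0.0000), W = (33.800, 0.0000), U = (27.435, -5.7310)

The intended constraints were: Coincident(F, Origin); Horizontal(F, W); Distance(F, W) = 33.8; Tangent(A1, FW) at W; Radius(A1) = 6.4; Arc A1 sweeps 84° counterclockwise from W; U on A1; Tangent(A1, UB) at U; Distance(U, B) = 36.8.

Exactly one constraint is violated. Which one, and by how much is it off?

Distance(U, B) = 36.8 — off by 8.50.

F = (0.00, 0.00) ✓; F.y = 0.00, W.y = 0.00 ✓; |FW| = 33.80 ✓; ∠(AW, WF) = 90.00° ✓; |AW| = 6.400 ✓; bearing(A→U) − bearing(A→W) = 84.00° ✓; |AU| = 6.400 ✓; ∠(AU, UB) = 90.00° ✓; |UB| = 45.30 ✗.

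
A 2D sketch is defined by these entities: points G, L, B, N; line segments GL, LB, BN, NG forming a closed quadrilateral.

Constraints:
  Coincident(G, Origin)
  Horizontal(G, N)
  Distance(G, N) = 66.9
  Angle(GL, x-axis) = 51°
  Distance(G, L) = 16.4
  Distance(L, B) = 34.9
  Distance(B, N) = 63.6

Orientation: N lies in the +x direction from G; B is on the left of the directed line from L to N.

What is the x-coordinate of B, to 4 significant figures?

22.44

Checks: |LB| = 34.90 ✓; |BN| = 63.60 ✓.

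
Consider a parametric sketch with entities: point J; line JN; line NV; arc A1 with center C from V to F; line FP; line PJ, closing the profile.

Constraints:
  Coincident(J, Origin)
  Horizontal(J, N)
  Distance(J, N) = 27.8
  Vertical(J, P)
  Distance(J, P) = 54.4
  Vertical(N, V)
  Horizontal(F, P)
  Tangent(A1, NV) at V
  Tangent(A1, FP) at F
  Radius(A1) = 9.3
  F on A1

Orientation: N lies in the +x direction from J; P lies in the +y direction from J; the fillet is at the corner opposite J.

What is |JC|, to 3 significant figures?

48.7

J is at the origin; JN is horizontal with |JN| = 27.8 and N on the +x side, so N = (27.8, 0.00). JP is vertical with |JP| = 54.4 and P on the +y side, so P = (0.00, 54.4). The virtual corner opposite J is at (27.8, 54.4). A1 meets NV tangentially, so CV is at right angles to NV and tangency of A1 to FP means the radius CF is perpendicular to FP, with radius 9.3, so the center C sits 9.3 in from both sides at C = (18.5, 45.1). Then |JC| = |C − J| = 48.7.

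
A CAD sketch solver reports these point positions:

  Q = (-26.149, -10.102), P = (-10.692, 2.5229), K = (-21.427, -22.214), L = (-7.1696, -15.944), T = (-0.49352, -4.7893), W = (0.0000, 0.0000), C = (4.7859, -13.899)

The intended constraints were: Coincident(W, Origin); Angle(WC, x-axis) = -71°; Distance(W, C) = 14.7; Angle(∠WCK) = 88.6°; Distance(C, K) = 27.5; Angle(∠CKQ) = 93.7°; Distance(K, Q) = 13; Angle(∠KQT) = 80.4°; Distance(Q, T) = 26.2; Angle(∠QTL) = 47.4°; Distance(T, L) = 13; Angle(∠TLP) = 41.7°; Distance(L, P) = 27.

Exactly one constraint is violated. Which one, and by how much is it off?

Distance(L, P) = 27 — off by 8.20.

W = (0.00, 0.00) ✓; WC at -71.00° ✓; |WC| = 14.70 ✓; ∠WCK = 88.60° ✓; |CK| = 27.50 ✓; ∠CKQ = 93.70° ✓; |KQ| = 13.00 ✓; ∠KQT = 80.40° ✓; |QT| = 26.20 ✓; ∠QTL = 47.40° ✓; |TL| = 13.00 ✓; ∠TLP = 41.70° ✓; |LP| = 18.80 ✗.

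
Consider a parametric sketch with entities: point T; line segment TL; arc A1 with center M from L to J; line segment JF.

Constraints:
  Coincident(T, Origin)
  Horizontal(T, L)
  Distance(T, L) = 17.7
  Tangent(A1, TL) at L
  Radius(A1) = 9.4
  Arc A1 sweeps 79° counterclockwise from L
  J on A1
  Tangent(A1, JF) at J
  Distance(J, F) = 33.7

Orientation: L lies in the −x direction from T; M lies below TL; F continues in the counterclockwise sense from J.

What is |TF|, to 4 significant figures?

52.61

T is at the origin; TL is horizontal with |TL| = 17.7 and L on the −x side, so L = (-17.70, 0.000). Tangency of A1 to TL means the radius ML is perpendicular to TL, so M = L + (0, -9.4) = (-17.70, -9.400). On A1, L sits at bearing 90° from M; a 79° counterclockwise sweep puts J at bearing 169°, so J = M + 9.4·(cos 169°, sin 169°) = (-26.93, -7.606). A1 meets JF tangentially, so MJ is at right angles to JF, so JF runs along (−sin 169°, cos 169°); with |JF| = 33.7, F = (-33.36, -40.69). Then |TF| = |F − T| = 52.61.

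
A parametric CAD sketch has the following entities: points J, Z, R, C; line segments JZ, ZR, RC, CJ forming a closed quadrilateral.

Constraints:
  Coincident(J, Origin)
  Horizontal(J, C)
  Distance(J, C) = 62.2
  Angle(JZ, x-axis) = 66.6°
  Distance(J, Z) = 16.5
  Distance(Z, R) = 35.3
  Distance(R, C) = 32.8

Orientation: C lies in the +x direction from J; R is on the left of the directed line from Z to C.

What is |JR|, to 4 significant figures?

47.45

Checks: |ZR| = 35.30 ✓; |RC| = 32.80 ✓.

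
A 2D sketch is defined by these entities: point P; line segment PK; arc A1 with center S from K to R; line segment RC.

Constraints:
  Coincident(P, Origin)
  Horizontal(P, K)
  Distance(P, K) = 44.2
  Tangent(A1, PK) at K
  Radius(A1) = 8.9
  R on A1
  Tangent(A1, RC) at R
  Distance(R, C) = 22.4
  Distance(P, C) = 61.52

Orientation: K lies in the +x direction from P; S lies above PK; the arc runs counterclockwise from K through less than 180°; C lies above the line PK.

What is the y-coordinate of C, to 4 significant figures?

31.37

P is at the origin; PK is horizontal with |PK| = 44.2 and K on the +x side, so K = (44.20, 0.000). The tangent condition forces SK to be normal to PK, so S = K + (0, 8.9) = (44.20, 8.900). Since SR ⟂ RC (tangency), |SC| = √(8.9² + 22.4²) = 24.10 regardless of where R sits on A1. So C lies on both circle(P, 61.52) and circle(S, 24.10); the above-PK intersection is C = (52.92, 31.37). R is the foot of the tangent from C: R = (53.10, 8.971).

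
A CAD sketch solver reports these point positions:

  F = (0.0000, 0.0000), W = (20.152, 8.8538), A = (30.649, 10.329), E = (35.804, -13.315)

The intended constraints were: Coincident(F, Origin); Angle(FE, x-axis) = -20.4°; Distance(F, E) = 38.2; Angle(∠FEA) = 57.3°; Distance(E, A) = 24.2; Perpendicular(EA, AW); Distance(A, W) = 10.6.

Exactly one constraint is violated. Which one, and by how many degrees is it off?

Perpendicular(EA, AW) — off by 4.30°.

F = (0.00, 0.00) ✓; FE at -20.40° ✓; |FE| = 38.20 ✓; ∠FEA = 57.30° ✓; |EA| = 24.20 ✓; ∠(EA, AW) = 85.70° ✗; |AW| = 10.60 ✓.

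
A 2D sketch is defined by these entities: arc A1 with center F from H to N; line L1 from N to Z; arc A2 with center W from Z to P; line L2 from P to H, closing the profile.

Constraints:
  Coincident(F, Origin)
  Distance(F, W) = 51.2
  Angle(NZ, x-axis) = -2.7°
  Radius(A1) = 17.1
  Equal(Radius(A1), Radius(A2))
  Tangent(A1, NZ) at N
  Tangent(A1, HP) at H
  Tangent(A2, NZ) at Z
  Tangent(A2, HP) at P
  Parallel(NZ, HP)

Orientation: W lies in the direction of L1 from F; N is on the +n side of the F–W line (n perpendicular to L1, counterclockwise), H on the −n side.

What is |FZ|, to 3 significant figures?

54.0

Tangency of A1 to both parallel lines with radius 17.1 puts N and H at F ± 17.1·n: N = (0.806, 17.1), H = (-0.806, -17.1). Equal radii place Z and P the same way about W: Z = W + 17.1·n = (51.9, 14.7), P = W − 17.1·n = (50.3, -19.5). Then |FZ| = |Z − F| = 54.0.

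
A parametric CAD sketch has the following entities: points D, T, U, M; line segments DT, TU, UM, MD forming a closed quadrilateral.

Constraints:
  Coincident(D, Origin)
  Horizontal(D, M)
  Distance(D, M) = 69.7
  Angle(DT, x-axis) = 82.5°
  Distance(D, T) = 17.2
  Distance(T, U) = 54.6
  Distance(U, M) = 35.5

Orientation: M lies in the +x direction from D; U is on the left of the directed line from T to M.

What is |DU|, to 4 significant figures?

63.47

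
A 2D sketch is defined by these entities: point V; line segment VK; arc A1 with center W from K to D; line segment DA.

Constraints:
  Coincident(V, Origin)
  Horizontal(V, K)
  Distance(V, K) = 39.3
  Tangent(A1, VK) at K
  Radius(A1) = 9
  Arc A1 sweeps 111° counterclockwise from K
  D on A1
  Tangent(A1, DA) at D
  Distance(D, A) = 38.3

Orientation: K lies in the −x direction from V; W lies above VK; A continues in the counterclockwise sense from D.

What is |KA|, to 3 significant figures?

48.3

V is at the origin; VK is horizontal with |VK| = 39.3 and K on the −x side, so K = (-39.3, 0.00). A1 meets VK tangentially, so WK is at right angles to VK, so W = K + (0, 9) = (-39.3, 9.00). On A1, K sits at bearing -90° from W; a 111° counterclockwise sweep puts D at bearing 21°, so D = W + 9.0·(cos 21°, sin 21°) = (-30.9, 12.2). A1 meets DA tangentially, so WD is at right angles to DA, so DA runs along (−sin 21°, cos 21°); with |DA| = 38.3, A = (-44.6, 48.0). Then |KA| = |A − K| = 48.3.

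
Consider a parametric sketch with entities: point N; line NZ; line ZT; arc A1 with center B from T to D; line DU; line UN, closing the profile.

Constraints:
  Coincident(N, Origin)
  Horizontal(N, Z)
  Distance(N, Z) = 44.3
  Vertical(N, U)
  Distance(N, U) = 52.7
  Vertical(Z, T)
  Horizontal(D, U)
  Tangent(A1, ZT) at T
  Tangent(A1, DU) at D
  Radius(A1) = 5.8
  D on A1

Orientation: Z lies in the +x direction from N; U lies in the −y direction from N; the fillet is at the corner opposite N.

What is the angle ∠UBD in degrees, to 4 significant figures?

81.43°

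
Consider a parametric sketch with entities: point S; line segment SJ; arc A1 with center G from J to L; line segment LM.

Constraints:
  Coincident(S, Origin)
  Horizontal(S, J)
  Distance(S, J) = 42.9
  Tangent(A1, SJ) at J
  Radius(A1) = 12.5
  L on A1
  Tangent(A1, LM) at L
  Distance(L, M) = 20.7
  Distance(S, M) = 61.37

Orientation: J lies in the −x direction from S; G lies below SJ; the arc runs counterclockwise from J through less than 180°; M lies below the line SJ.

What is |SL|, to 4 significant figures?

57.18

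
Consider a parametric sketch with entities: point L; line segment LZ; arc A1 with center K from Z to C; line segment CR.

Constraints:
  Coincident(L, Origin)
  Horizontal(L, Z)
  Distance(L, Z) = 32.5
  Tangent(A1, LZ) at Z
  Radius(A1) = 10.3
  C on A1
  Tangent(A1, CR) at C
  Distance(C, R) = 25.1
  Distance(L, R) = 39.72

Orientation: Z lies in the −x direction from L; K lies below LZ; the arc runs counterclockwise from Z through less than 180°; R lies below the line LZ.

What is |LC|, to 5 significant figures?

43.152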